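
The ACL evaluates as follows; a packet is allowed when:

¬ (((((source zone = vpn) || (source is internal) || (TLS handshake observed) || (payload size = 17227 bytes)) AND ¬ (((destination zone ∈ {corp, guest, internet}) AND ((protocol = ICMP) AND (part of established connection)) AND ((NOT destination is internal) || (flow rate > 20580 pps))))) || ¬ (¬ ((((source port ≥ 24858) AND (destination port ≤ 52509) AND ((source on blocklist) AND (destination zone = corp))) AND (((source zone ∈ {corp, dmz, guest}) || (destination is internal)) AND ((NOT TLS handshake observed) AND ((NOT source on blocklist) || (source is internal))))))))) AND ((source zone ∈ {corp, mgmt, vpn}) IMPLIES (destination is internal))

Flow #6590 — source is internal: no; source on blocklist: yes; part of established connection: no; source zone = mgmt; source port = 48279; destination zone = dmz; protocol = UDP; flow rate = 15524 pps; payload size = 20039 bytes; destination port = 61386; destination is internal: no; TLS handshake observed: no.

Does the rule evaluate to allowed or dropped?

Dropped

Atomic conditions:
  source zone = vpn: mgmt == vpn is false
  source is internal: no → false
  TLS handshake observed: no → false
  payload size = 17227 bytes: 20039 == 17227 is false
  destination zone ∈ {corp, guest, internet}: dmz is not in the set → false
  protocol = ICMP: UDP == ICMP is false
  part of established connection: no → false
  NOT destination is internal: no → true
  flow rate > 20580 pps: 15524 > 20580 is false
  source port ≥ 24858: 48279 ≥ 24858 is true
  destination port ≤ 52509: 61386 ≤ 52509 is false
  source on blocklist: yes → true
  destination zone = corp: dmz == corp is false
  source zone ∈ {corp, dmz, guest}: mgmt is not in the set → false
  destination is internal: no → false
  NOT TLS handshake observed: no → true
  NOT source on blocklist: yes → false
  source zone ∈ {corp, mgmt, vpn}: mgmt is in the set → true
Combine:
[1.1.1.1] false OR false OR false OR false = false
[1.1.1.2.1.2] false AND false = false
[1.1.1.2.1.3] true OR false = true
[1.1.1.2.1] false AND false AND true = false
[1.1.1.2] NOT false = true
[1.1.1] false AND true = false
[1.1.2.1.1.1.3] true AND false = false
[1.1.2.1.1.1] true AND false AND false = false
[1.1.2.1.1.2.1] false OR false = false
[1.1.2.1.1.2.2.2] false OR false = false
[1.1.2.1.1.2.2] true AND false = false
[1.1.2.1.1.2] false AND false = false
[1.1.2.1.1] false AND false = false
[1.1.2.1] NOT false = true
[1.1.2] NOT true = false
[1.1] false OR false = false
[1] NOT false = true
[2] true → false = false
[root] true AND false = false
Overall: false → dropped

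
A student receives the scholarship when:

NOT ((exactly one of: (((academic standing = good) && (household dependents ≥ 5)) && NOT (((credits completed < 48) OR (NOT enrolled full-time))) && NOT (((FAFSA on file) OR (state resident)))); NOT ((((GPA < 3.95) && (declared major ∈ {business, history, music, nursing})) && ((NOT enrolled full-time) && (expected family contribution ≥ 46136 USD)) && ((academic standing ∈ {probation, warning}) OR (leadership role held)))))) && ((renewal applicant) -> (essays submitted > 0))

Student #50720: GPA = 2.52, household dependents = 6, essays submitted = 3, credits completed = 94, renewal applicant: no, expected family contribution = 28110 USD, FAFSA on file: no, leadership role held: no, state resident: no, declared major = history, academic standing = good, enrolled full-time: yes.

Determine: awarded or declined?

Awarded

Atomic conditions:
  academic standing = good: good == good is true
  household dependents ≥ 5: 6 ≥ 5 is true
  credits completed < 48: 94 < 48 is false
  NOT enrolled full-time: yes → false
  FAFSA on file: no → false
  state resident: no → false
  GPA < 3.95: 2.52 < 3.95 is true
  declared major ∈ {business, history, music, nursing}: history is in the set → true
  expected family contribution ≥ 46136 USD: 28110 ≥ 46136 is false
  academic standing ∈ {probation, warning}: good is not in the set → false
  leadership role held: no → false
  renewal applicant: no → false
  essays submitted > 0: 3 > 0 is true
Combine:
[1.1.1.1] true AND true = true
[1.1.1.2.1] false OR false = false
[1.1.1.2] NOT false = true
[1.1.1.3.1] false OR false = false
[1.1.1.3] NOT false = true
[1.1.1] true AND true AND true = true
[1.1.2.1.1] true AND true = true
[1.1.2.1.2] false AND false = false
[1.1.2.1.3] false OR false = false
[1.1.2.1] true AND false AND false = false
[1.1.2] NOT false = true
[1.1] exactly-one(true, true) = false
[1] NOT false = true
[2] false → true (antecedent false ⇒ implication holds) = true
[root] true AND true = true
Overall: true → awarded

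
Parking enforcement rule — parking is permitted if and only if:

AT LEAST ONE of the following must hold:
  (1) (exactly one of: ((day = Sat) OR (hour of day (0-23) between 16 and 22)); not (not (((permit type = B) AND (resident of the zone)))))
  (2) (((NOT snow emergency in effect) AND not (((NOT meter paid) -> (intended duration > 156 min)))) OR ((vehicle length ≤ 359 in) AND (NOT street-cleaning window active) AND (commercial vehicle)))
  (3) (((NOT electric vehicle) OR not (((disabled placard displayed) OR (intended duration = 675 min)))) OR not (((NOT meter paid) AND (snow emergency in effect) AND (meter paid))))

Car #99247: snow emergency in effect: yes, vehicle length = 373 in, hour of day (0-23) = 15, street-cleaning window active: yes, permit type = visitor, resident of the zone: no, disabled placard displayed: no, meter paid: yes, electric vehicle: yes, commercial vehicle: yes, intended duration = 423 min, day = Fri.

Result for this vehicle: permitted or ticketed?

Atomic conditions:
  day = Sat: Fri == Sat is false
  hour of day (0-23) between 16 and 22: 15 in [16, 22] is false
  permit type = B: visitor == B is false
  resident of the zone: no → false
  NOT snow emergency in effect: yes → false
  NOT meter paid: yes → false
  intended duration > 156 min: 423 > 156 is true
  vehicle length ≤ 359 in: 373 ≤ 359 is false
  NOT street-cleaning window active: yes → false
  commercial vehicle: yes → true
  NOT electric vehicle: yes → false
  disabled placard displayed: no → false
  intended duration = 675 min: 423 == 675 is false
  snow emergency in effect: yes → true
  meter paid: yes → true
Combine:
[1.1] false OR false = false
[1.2.1.1] false AND false = false
[1.2.1] NOT false = true
[1.2] NOT true = false
[1] exactly-one(false, false) = false
[2.1.2.1] false → true (antecedent false ⇒ implication holds) = true
[2.1.2] NOT true = false
[2.1] false AND false = false
[2.2] false AND false AND true = false
[2] false OR false = false
[3.1.2.1] false OR false = false
[3.1.2] NOT false = true
[3.1] false OR true = true
[3.2.1] false AND true AND true = false
[3.2] NOT false = true
[3] true OR true = true
[root] false OR false OR true = true
Overall: true → permitted

Permitted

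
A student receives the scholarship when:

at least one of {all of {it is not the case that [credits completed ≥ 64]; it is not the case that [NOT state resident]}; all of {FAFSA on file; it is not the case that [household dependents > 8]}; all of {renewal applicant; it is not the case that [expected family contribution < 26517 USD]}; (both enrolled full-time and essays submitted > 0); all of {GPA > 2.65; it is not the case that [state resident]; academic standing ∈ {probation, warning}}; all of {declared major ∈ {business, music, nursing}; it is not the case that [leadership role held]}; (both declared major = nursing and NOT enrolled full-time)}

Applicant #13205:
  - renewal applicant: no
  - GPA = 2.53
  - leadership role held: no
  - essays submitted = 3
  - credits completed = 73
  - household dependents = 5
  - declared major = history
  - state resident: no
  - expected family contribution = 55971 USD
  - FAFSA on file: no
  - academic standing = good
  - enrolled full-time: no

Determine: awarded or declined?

Declined

Atomic conditions:
  credits completed ≥ 64: 73 ≥ 64 is true
  NOT state resident: no → true
  FAFSA on file: no → false
  household dependents > 8: 5 > 8 is false
  renewal applicant: no → false
  expected family contribution < 26517 USD: 55971 < 26517 is false
  enrolled full-time: no → false
  essays submitted > 0: 3 > 0 is true
  GPA > 2.65: 2.53 > 2.65 is false
  state resident: no → false
  academic standing ∈ {probation, warning}: good is not in the set → false
  declared major ∈ {business, music, nursing}: history is not in the set → false
  leadership role held: no → false
  declared major = nursing: history == nursing is false
  NOT enrolled full-time: no → true
Combine:
[1.1] NOT true = false
[1.2] NOT true = false
[1] false AND false = false
[2.2] NOT false = true
[2] false AND true = false
[3.2] NOT false = true
[3] false AND true = false
[4] false AND true = false
[5.2] NOT false = true
[5] false AND true AND false = false
[6.2] NOT false = true
[6] false AND true = false
[7] false AND true = false
[root] false OR false OR false OR false OR false OR false OR false = false
Overall: false → declined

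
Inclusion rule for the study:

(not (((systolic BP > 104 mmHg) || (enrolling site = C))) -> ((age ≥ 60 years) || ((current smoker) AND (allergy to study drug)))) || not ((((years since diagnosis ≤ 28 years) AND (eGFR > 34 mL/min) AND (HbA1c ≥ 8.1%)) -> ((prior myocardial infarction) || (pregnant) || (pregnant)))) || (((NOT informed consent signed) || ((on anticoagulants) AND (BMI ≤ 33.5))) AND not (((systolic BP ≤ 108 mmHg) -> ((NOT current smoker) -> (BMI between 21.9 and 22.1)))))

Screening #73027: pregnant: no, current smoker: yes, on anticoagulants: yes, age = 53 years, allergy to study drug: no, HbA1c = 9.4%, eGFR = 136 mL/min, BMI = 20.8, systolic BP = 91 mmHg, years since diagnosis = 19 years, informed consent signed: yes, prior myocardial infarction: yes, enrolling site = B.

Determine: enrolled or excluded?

Atomic conditions:
  systolic BP > 104 mmHg: 91 > 104 is false
  enrolling site = C: B == C is false
  age ≥ 60 years: 53 ≥ 60 is false
  current smoker: yes → true
  allergy to study drug: no → false
  years since diagnosis ≤ 28 years: 19 ≤ 28 is true
  eGFR > 34 mL/min: 136 > 34 is true
  HbA1c ≥ 8.1%: 9.4 ≥ 8.1 is true
  prior myocardial infarction: yes → true
  pregnant: no → false
  NOT informed consent signed: yes → false
  on anticoagulants: yes → true
  BMI ≤ 33.5: 20.8 ≤ 33.5 is true
  systolic BP ≤ 108 mmHg: 91 ≤ 108 is true
  NOT current smoker: yes → false
  BMI between 21.9 and 22.1: 20.8 in [21.9, 22.1] is false
Combine:
[1.1.1] false OR false = false
[1.1] NOT false = true
[1.2.2] true AND false = false
[1.2] false OR false = false
[1] true → false = false
[2.1.1] true AND true AND true = true
[2.1.2] true OR false OR false = true
[2.1] true → true = true
[2] NOT true = false
[3.1.2] true AND true = true
[3.1] false OR true = true
[3.2.1.2] false → false (antecedent false ⇒ implication holds) = true
[3.2.1] true → true = true
[3.2] NOT true = false
[3] true AND false = false
[root] false OR false OR false = false
Overall: false → excluded

Excluded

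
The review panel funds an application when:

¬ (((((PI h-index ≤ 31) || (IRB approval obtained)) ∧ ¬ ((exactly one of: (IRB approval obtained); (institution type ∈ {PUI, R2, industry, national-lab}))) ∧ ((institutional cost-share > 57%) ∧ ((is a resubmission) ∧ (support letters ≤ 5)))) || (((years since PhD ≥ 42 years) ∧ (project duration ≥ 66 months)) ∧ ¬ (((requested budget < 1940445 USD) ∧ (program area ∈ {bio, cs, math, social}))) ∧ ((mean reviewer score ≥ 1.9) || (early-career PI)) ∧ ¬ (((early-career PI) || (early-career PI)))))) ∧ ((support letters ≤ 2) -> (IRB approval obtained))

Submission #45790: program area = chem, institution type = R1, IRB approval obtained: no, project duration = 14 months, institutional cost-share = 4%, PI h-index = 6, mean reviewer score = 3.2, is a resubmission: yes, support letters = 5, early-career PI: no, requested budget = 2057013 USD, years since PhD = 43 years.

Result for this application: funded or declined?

Atomic conditions:
  PI h-index ≤ 31: 6 ≤ 31 is true
  IRB approval obtained: no → false
  institution type ∈ {PUI, R2, industry, national-lab}: R1 is not in the set → false
  institutional cost-share > 57%: 4 > 57 is false
  is a resubmission: yes → true
  support letters ≤ 5: 5 ≤ 5 is true
  years since PhD ≥ 42 years: 43 ≥ 42 is true
  project duration ≥ 66 months: 14 ≥ 66 is false
  requested budget < 1940445 USD: 2057013 < 1940445 is false
  program area ∈ {bio, cs, math, social}: chem is not in the set → false
  mean reviewer score ≥ 1.9: 3.2 ≥ 1.9 is true
  early-career PI: no → false
  support letters ≤ 2: 5 ≤ 2 is false
Combine:
[1.1.1.1] true OR false = true
[1.1.1.2.1] exactly-one(false, false) = false
[1.1.1.2] NOT false = true
[1.1.1.3.2] true AND true = true
[1.1.1.3] false AND true = false
[1.1.1] true AND true AND false = false
[1.1.2.1] true AND false = false
[1.1.2.2.1] false AND false = false
[1.1.2.2] NOT false = true
[1.1.2.3] true OR false = true
[1.1.2.4.1] false OR false = false
[1.1.2.4] NOT false = true
[1.1.2] false AND true AND true AND true = false
[1.1] false OR false = false
[1] NOT false = true
[2] false → false (antecedent false ⇒ implication holds) = true
[root] true AND true = true
Overall: true → funded

Funded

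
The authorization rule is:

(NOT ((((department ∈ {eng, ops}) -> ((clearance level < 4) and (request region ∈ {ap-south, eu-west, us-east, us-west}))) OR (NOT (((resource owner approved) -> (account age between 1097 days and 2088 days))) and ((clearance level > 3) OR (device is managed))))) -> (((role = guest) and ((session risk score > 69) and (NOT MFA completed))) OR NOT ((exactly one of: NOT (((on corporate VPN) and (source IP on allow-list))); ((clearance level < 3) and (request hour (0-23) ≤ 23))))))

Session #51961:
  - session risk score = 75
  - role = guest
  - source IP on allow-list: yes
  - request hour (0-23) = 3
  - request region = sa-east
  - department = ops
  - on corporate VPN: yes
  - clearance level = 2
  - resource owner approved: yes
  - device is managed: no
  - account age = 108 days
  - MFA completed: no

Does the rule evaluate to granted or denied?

Granted

Atomic conditions:
  department ∈ {eng, ops}: ops is in the set → true
  clearance level < 4: 2 < 4 is true
  request region ∈ {ap-south, eu-west, us-east, us-west}: sa-east is not in the set → false
  resource owner approved: yes → true
  account age between 1097 days and 2088 days: 108 in [1097, 2088] is false
  clearance level > 3: 2 > 3 is false
  device is managed: no → false
  role = guest: guest == guest is true
  session risk score > 69: 75 > 69 is true
  NOT MFA completed: no → true
  on corporate VPN: yes → true
  source IP on allow-list: yes → true
  clearance level < 3: 2 < 3 is true
  request hour (0-23) ≤ 23: 3 ≤ 23 is true
Combine:
[1.1.1.2] true AND false = false
[1.1.1] true → false = false
[1.1.2.1.1] true → false = false
[1.1.2.1] NOT false = true
[1.1.2.2] false OR false = false
[1.1.2] true AND false = false
[1.1] false OR false = false
[1] NOT false = true
[2.1.2] true AND true = true
[2.1] true AND true = true
[2.2.1.1.1] true AND true = true
[2.2.1.1] NOT true = false
[2.2.1.2] true AND true = true
[2.2.1] exactly-one(false, true) = true
[2.2] NOT true = false
[2] true OR false = true
[root] true → true = true
Overall: true → granted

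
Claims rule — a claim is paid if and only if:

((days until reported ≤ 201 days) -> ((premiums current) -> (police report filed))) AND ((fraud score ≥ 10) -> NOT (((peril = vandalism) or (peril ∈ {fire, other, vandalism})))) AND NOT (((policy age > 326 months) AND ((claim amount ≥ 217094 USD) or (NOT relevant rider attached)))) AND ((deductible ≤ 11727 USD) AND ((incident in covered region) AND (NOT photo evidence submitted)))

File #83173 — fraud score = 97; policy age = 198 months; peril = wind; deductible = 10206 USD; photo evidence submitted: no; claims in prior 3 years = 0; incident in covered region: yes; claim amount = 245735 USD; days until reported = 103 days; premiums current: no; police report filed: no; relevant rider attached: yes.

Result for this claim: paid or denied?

Atomic conditions:
  days until reported ≤ 201 days: 103 ≤ 201 is true
  premiums current: no → false
  police report filed: no → false
  fraud score ≥ 10: 97 ≥ 10 is true
  peril = vandalism: wind == vandalism is false
  peril ∈ {fire, other, vandalism}: wind is not in the set → false
  policy age > 326 months: 198 > 326 is false
  claim amount ≥ 217094 USD: 245735 ≥ 217094 is true
  NOT relevant rider attached: yes → false
  deductible ≤ 11727 USD: 10206 ≤ 11727 is true
  incident in covered region: yes → true
  NOT photo evidence submitted: no → true
Combine:
[1.2] false → false (antecedent false ⇒ implication holds) = true
[1] true → true = true
[2.2.1] false OR false = false
[2.2] NOT false = true
[2] true → true = true
[3.1.2] true OR false = true
[3.1] false AND true = false
[3] NOT false = true
[4.2] true AND true = true
[4] true AND true = true
[root] true AND true AND true AND true = true
Overall: true → paid

Paid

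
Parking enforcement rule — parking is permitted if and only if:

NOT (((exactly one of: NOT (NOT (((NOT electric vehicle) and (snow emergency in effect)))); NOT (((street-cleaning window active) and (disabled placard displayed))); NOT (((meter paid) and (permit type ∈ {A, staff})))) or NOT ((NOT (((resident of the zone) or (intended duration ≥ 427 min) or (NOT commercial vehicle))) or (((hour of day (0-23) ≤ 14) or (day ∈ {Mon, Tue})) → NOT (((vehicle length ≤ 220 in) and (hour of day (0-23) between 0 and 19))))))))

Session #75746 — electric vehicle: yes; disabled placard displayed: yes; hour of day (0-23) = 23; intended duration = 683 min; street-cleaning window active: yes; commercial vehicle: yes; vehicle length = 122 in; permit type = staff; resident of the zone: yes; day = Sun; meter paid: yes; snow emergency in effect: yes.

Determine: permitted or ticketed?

Atomic conditions:
  NOT electric vehicle: yes → false
  snow emergency in effect: yes → true
  street-cleaning window active: yes → true
  disabled placard displayed: yes → true
  meter paid: yes → true
  permit type ∈ {A, staff}: staff is in the set → true
  resident of the zone: yes → true
  intended duration ≥ 427 min: 683 ≥ 427 is true
  NOT commercial vehicle: yes → false
  hour of day (0-23) ≤ 14: 23 ≤ 14 is false
  day ∈ {Mon, Tue}: Sun is not in the set → false
  vehicle length ≤ 220 in: 122 ≤ 220 is true
  hour of day (0-23) between 0 and 19: 23 in [0, 19] is false
Combine:
[1.1.1.1.1] false AND true = false
[1.1.1.1] NOT false = true
[1.1.1] NOT true = false
[1.1.2.1] true AND true = true
[1.1.2] NOT true = false
[1.1.3.1] true AND true = true
[1.1.3] NOT true = false
[1.1] exactly-one(false, false, false) = false
[1.2.1.1.1] true OR true OR false = true
[1.2.1.1] NOT true = false
[1.2.1.2.1] false OR false = false
[1.2.1.2.2.1] true AND false = false
[1.2.1.2.2] NOT false = true
[1.2.1.2] false → true (antecedent false ⇒ implication holds) = true
[1.2.1] false OR true = true
[1.2] NOT true = false
[1] false OR false = false
[root] NOT false = true
Overall: true → permitted

Permitted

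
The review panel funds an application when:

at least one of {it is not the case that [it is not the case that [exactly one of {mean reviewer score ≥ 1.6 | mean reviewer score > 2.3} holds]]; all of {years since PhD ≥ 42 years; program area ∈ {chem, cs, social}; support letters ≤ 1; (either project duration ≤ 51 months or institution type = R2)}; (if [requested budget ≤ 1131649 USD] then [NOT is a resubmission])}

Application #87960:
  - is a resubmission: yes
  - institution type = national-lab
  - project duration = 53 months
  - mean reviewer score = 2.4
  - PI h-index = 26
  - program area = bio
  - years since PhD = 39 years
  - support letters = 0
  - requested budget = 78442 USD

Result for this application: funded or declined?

Atomic conditions:
  mean reviewer score ≥ 1.6: 2.4 ≥ 1.6 is true
  mean reviewer score > 2.3: 2.4 > 2.3 is true
  years since PhD ≥ 42 years: 39 ≥ 42 is false
  program area ∈ {chem, cs, social}: bio is not in the set → false
  support letters ≤ 1: 0 ≤ 1 is true
  project duration ≤ 51 months: 53 ≤ 51 is false
  institution type = R2: national-lab == R2 is false
  requested budget ≤ 1131649 USD: 78442 ≤ 1131649 is true
  NOT is a resubmission: yes → false
Combine:
[1.1.1] exactly-one(true, true) = false
[1.1] NOT false = true
[1] NOT true = false
[2.4] false OR false = false
[2] false AND false AND true AND false = false
[3] true → false = false
[root] false OR false OR false = false
Overall: false → declined

Declined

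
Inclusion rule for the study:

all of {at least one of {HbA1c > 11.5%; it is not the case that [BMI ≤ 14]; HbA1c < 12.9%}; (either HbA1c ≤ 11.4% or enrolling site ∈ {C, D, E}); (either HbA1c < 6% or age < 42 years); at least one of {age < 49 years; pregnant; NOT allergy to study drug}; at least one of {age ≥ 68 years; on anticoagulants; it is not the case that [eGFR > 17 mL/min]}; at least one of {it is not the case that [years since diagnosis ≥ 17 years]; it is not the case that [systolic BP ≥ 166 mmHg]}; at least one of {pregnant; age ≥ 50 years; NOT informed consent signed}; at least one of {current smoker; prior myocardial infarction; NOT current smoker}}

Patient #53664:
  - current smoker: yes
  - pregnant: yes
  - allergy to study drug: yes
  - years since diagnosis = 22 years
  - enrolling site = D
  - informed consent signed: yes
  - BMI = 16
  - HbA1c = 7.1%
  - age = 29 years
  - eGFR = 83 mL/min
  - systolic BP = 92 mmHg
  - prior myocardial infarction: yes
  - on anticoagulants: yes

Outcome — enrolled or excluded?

Enrolled

Atomic conditions:
  HbA1c > 11.5%: 7.1 > 11.5 is false
  BMI ≤ 14: 16 ≤ 14 is false
  HbA1c < 12.9%: 7.1 < 12.9 is true
  HbA1c ≤ 11.4%: 7.1 ≤ 11.4 is true
  enrolling site ∈ {C, D, E}: D is in the set → true
  HbA1c < 6%: 7.1 < 6 is false
  age < 42 years: 29 < 42 is true
  age < 49 years: 29 < 49 is true
  pregnant: yes → true
  NOT allergy to study drug: yes → false
  age ≥ 68 years: 29 ≥ 68 is false
  on anticoagulants: yes → true
  eGFR > 17 mL/min: 83 > 17 is true
  years since diagnosis ≥ 17 years: 22 ≥ 17 is true
  systolic BP ≥ 166 mmHg: 92 ≥ 166 is false
  age ≥ 50 years: 29 ≥ 50 is false
  NOT informed consent signed: yes → false
  current smoker: yes → true
  prior myocardial infarction: yes → true
  NOT current smoker: yes → false
Combine:
[1.2] NOT false = true
[1] false OR true OR true = true
[2] true OR true = true
[3] false OR true = true
[4] true OR true OR false = true
[5.3] NOT true = false
[5] false OR true OR false = true
[6.1] NOT true = false
[6.2] NOT false = true
[6] false OR true = true
[7] true OR false OR false = true
[8] true OR true OR false = true
[root] true AND true AND true AND true AND true AND true AND true AND true = true
Overall: true → enrolled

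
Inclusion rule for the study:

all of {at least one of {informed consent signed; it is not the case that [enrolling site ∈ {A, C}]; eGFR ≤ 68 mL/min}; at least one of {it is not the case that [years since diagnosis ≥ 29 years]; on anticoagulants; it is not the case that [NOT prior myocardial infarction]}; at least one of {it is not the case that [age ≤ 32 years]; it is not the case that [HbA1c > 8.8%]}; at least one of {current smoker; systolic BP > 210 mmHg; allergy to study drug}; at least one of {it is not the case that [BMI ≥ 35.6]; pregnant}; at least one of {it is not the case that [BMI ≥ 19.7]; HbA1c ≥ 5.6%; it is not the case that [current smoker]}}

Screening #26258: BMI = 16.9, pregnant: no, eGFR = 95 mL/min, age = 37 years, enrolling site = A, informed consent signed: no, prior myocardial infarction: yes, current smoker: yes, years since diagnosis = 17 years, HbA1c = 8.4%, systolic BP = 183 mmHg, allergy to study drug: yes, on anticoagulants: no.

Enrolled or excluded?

Excluded

Atomic conditions:
  informed consent signed: no → false
  enrolling site ∈ {A, C}: A is in the set → true
  eGFR ≤ 68 mL/min: 95 ≤ 68 is false
  years since diagnosis ≥ 29 years: 17 ≥ 29 is false
  on anticoagulants: no → false
  NOT prior myocardial infarction: yes → false
  age ≤ 32 years: 37 ≤ 32 is false
  HbA1c > 8.8%: 8.4 > 8.8 is false
  current smoker: yes → true
  systolic BP > 210 mmHg: 183 > 210 is false
  allergy to study drug: yes → true
  BMI ≥ 35.6: 16.9 ≥ 35.6 is false
  pregnant: no → false
  BMI ≥ 19.7: 16.9 ≥ 19.7 is false
  HbA1c ≥ 5.6%: 8.4 ≥ 5.6 is true
Combine:
[1.2] NOT true = false
[1] false OR false OR false = false
[2.1] NOT false = true
[2.3] NOT false = true
[2] true OR false OR true = true
[3.1] NOT false = true
[3.2] NOT false = true
[3] true OR true = true
[4] true OR false OR true = true
[5.1] NOT false = true
[5] true OR false = true
[6.1] NOT false = true
[6.3] NOT true = false
[6] true OR true OR false = true
[root] false AND true AND true AND true AND true AND true = false
Overall: false → excluded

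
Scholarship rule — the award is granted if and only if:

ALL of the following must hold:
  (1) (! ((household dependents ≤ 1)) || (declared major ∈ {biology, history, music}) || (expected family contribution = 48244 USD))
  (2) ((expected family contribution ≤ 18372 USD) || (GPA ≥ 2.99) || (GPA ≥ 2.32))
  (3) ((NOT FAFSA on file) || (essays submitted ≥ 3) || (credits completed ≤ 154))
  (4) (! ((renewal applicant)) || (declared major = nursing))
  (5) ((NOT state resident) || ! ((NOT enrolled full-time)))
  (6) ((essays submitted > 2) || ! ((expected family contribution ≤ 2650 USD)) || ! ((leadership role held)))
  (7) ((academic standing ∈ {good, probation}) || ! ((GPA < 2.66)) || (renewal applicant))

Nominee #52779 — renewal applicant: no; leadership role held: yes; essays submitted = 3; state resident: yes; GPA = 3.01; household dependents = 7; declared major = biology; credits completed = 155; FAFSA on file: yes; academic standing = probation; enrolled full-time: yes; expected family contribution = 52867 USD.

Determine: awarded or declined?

Atomic conditions:
  household dependents ≤ 1: 7 ≤ 1 is false
  declared major ∈ {biology, history, music}: biology is in the set → true
  expected family contribution = 48244 USD: 52867 == 48244 is false
  expected family contribution ≤ 18372 USD: 52867 ≤ 18372 is false
  GPA ≥ 2.99: 3.01 ≥ 2.99 is true
  GPA ≥ 2.32: 3.01 ≥ 2.32 is true
  NOT FAFSA on file: yes → false
  essays submitted ≥ 3: 3 ≥ 3 is true
  credits completed ≤ 154: 155 ≤ 154 is false
  renewal applicant: no → false
  declared major = nursing: biology == nursing is false
  NOT state resident: yes → false
  NOT enrolled full-time: yes → false
  essays submitted > 2: 3 > 2 is true
  expected family contribution ≤ 2650 USD: 52867 ≤ 2650 is false
  leadership role held: yes → true
  academic standing ∈ {good, probation}: probation is in the set → true
  GPA < 2.66: 3.01 < 2.66 is false
Combine:
[1.1] NOT false = true
[1] true OR true OR false = true
[2] false OR true OR true = true
[3] false OR true OR false = true
[4.1] NOT false = true
[4] true OR false = true
[5.2] NOT false = true
[5] false OR true = true
[6.2] NOT false = true
[6.3] NOT true = false
[6] true OR true OR false = true
[7.2] NOT false = true
[7] true OR true OR false = true
[root] true AND true AND true AND true AND true AND true AND true = true
Overall: true → awarded

Awarded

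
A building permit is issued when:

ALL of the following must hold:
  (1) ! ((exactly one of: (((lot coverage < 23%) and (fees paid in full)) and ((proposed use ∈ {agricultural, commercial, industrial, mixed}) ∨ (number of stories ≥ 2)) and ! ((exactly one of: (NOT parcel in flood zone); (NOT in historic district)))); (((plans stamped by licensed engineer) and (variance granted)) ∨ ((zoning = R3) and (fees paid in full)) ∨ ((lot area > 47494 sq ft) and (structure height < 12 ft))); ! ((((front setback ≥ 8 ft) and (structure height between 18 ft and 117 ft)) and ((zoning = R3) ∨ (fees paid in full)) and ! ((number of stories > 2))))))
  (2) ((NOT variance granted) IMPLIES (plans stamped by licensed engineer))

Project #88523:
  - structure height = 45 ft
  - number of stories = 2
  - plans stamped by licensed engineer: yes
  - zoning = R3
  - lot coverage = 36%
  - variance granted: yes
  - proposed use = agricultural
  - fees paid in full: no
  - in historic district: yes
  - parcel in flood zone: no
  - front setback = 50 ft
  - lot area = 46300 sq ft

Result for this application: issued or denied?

Denied

Atomic conditions:
  lot coverage < 23%: 36 < 23 is false
  fees paid in full: no → false
  proposed use ∈ {agricultural, commercial, industrial, mixed}: agricultural is in the set → true
  number of stories ≥ 2: 2 ≥ 2 is true
  NOT parcel in flood zone: no → true
  NOT in historic district: yes → false
  plans stamped by licensed engineer: yes → true
  variance granted: yes → true
  zoning = R3: R3 == R3 is true
  lot area > 47494 sq ft: 46300 > 47494 is false
  structure height < 12 ft: 45 < 12 is false
  front setback ≥ 8 ft: 50 ≥ 8 is true
  structure height between 18 ft and 117 ft: 45 in [18, 117] is true
  number of stories > 2: 2 > 2 is false
  NOT variance granted: yes → false
Combine:
[1.1.1.1] false AND false = false
[1.1.1.2] true OR true = true
[1.1.1.3.1] exactly-one(true, false) = true
[1.1.1.3] NOT true = false
[1.1.1] false AND true AND false = false
[1.1.2.1] true AND true = true
[1.1.2.2] true AND false = false
[1.1.2.3] false AND false = false
[1.1.2] true OR false OR false = true
[1.1.3.1.1] true AND true = true
[1.1.3.1.2] true OR false = true
[1.1.3.1.3] NOT false = true
[1.1.3.1] true AND true AND true = true
[1.1.3] NOT true = false
[1.1] exactly-one(false, true, false) = true
[1] NOT true = false
[2] false → true (antecedent false ⇒ implication holds) = true
[root] false AND true = false
Overall: false → denied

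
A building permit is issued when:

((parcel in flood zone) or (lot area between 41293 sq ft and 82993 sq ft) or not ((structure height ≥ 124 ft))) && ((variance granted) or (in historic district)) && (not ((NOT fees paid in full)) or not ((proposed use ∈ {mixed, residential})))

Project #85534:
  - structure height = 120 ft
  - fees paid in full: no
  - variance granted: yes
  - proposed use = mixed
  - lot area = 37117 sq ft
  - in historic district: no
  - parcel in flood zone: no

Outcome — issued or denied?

Atomic conditions:
  parcel in flood zone: no → false
  lot area between 41293 sq ft and 82993 sq ft: 37117 in [41293, 82993] is false
  structure height ≥ 124 ft: 120 ≥ 124 is false
  variance granted: yes → true
  in historic district: no → false
  NOT fees paid in full: no → true
  proposed use ∈ {mixed, residential}: mixed is in the set → true
Combine:
[1.3] NOT false = true
[1] false OR false OR true = true
[2] true OR false = true
[3.1] NOT true = false
[3.2] NOT true = false
[3] false OR false = false
[root] true AND true AND false = false
Overall: false → denied

Denied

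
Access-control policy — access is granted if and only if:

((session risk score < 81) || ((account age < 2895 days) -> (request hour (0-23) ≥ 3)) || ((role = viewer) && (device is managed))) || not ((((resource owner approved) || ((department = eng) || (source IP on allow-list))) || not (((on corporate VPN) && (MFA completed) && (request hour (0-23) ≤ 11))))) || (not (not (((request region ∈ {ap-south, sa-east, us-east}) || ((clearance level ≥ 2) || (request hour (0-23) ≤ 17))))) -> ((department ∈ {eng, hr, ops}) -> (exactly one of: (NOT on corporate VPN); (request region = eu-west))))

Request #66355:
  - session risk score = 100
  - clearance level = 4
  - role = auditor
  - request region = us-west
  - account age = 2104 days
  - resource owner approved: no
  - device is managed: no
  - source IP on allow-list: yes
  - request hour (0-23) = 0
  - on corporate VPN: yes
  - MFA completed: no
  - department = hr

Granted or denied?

Denied

Atomic conditions:
  session risk score < 81: 100 < 81 is false
  account age < 2895 days: 2104 < 2895 is true
  request hour (0-23) ≥ 3: 0 ≥ 3 is false
  role = viewer: auditor == viewer is false
  device is managed: no → false
  resource owner approved: no → false
  department = eng: hr == eng is false
  source IP on allow-list: yes → true
  on corporate VPN: yes → true
  MFA completed: no → false
  request hour (0-23) ≤ 11: 0 ≤ 11 is true
  request region ∈ {ap-south, sa-east, us-east}: us-west is not in the set → false
  clearance level ≥ 2: 4 ≥ 2 is true
  request hour (0-23) ≤ 17: 0 ≤ 17 is true
  department ∈ {eng, hr, ops}: hr is in the set → true
  NOT on corporate VPN: yes → false
  request region = eu-west: us-west == eu-west is false
Combine:
[1.2] true → false = false
[1.3] false AND false = false
[1] false OR false OR false = false
[2.1.1.2] false OR true = true
[2.1.1] false OR true = true
[2.1.2.1] true AND false AND true = false
[2.1.2] NOT false = true
[2.1] true OR true = true
[2] NOT true = false
[3.1.1.1.2] true OR true = true
[3.1.1.1] false OR true = true
[3.1.1] NOT true = false
[3.1] NOT false = true
[3.2.2] exactly-one(false, false) = false
[3.2] true → false = false
[3] true → false = false
[root] false OR false OR false = false
Overall: false → denied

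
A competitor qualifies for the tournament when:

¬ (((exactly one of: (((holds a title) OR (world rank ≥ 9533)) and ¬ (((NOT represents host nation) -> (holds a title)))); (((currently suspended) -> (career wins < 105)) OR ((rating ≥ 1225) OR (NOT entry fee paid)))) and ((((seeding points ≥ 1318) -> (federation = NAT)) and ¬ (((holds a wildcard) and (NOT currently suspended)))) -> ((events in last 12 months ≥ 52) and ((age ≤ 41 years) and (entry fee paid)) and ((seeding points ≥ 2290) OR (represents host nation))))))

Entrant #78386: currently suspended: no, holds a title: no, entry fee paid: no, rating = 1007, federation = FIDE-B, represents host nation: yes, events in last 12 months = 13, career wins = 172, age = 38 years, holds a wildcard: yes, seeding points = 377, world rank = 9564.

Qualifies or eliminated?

Eliminated

Atomic conditions:
  holds a title: no → false
  world rank ≥ 9533: 9564 ≥ 9533 is true
  NOT represents host nation: yes → false
  currently suspended: no → false
  career wins < 105: 172 < 105 is false
  rating ≥ 1225: 1007 ≥ 1225 is false
  NOT entry fee paid: no → true
  seeding points ≥ 1318: 377 ≥ 1318 is false
  federation = NAT: FIDE-B == NAT is false
  holds a wildcard: yes → true
  NOT currently suspended: no → true
  events in last 12 months ≥ 52: 13 ≥ 52 is false
  age ≤ 41 years: 38 ≤ 41 is true
  entry fee paid: no → false
  seeding points ≥ 2290: 377 ≥ 2290 is false
  represents host nation: yes → true
Combine:
[1.1.1.1] false OR true = true
[1.1.1.2.1] false → false (antecedent false ⇒ implication holds) = true
[1.1.1.2] NOT true = false
[1.1.1] true AND false = false
[1.1.2.1] false → false (antecedent false ⇒ implication holds) = true
[1.1.2.2] false OR true = true
[1.1.2] true OR true = true
[1.1] exactly-one(false, true) = true
[1.2.1.1] false → false (antecedent false ⇒ implication holds) = true
[1.2.1.2.1] true AND true = true
[1.2.1.2] NOT true = false
[1.2.1] true AND false = false
[1.2.2.2] true AND false = false
[1.2.2.3] false OR true = true
[1.2.2] false AND false AND true = false
[1.2] false → false (antecedent false ⇒ implication holds) = true
[1] true AND true = true
[root] NOT true = false
Overall: false → eliminated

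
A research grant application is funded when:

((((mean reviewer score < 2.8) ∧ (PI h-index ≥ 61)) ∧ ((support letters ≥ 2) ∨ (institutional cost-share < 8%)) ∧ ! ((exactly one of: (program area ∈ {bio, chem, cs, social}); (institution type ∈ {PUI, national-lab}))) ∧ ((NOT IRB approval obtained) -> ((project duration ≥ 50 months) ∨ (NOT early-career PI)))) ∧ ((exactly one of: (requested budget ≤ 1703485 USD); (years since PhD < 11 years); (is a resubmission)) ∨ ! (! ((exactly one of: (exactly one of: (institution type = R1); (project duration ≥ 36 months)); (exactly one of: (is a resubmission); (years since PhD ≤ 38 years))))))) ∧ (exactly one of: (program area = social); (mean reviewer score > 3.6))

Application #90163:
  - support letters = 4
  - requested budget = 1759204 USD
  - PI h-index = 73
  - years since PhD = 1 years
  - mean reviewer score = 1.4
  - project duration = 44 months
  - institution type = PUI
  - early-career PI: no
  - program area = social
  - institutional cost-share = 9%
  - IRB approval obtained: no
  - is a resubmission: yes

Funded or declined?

Funded

Atomic conditions:
  mean reviewer score < 2.8: 1.4 < 2.8 is true
  PI h-index ≥ 61: 73 ≥ 61 is true
  support letters ≥ 2: 4 ≥ 2 is true
  institutional cost-share < 8%: 9 < 8 is false
  program area ∈ {bio, chem, cs, social}: social is in the set → true
  institution type ∈ {PUI, national-lab}: PUI is in the set → true
  NOT IRB approval obtained: no → true
  project duration ≥ 50 months: 44 ≥ 50 is false
  NOT early-career PI: no → true
  requested budget ≤ 1703485 USD: 1759204 ≤ 1703485 is false
  years since PhD < 11 years: 1 < 11 is true
  is a resubmission: yes → true
  institution type = R1: PUI == R1 is false
  project duration ≥ 36 months: 44 ≥ 36 is true
  years since PhD ≤ 38 years: 1 ≤ 38 is true
  program area = social: social == social is true
  mean reviewer score > 3.6: 1.4 > 3.6 is false
Combine:
[1.1.1] true AND true = true
[1.1.2] true OR false = true
[1.1.3.1] exactly-one(true, true) = false
[1.1.3] NOT false = true
[1.1.4.2] false OR true = true
[1.1.4] true → true = true
[1.1] true AND true AND true AND true = true
[1.2.1] exactly-one(false, true, true) = false
[1.2.2.1.1.1] exactly-one(false, true) = true
[1.2.2.1.1.2] exactly-one(true, true) = false
[1.2.2.1.1] exactly-one(true, false) = true
[1.2.2.1] NOT true = false
[1.2.2] NOT false = true
[1.2] false OR true = true
[1] true AND true = true
[2] exactly-one(true, false) = true
[root] true AND true = true
Overall: true → funded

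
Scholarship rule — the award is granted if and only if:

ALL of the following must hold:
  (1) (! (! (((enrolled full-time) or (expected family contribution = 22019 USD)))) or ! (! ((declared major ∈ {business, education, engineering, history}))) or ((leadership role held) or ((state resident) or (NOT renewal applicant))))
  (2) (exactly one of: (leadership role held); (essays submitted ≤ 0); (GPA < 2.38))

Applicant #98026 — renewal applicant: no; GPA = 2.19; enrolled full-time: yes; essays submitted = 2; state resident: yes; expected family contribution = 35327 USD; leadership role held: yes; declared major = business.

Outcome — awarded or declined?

Declined

Atomic conditions:
  enrolled full-time: yes → true
  expected family contribution = 22019 USD: 35327 == 22019 is false
  declared major ∈ {business, education, engineering, history}: business is in the set → true
  leadership role held: yes → true
  state resident: yes → true
  NOT renewal applicant: no → true
  essays submitted ≤ 0: 2 ≤ 0 is false
  GPA < 2.38: 2.19 < 2.38 is true
Combine:
[1.1.1.1] true OR false = true
[1.1.1] NOT true = false
[1.1] NOT false = true
[1.2.1] NOT true = false
[1.2] NOT false = true
[1.3.2] true OR true = true
[1.3] true OR true = true
[1] true OR true OR true = true
[2] exactly-one(true, false, true) = false
[root] true AND false = false
Overall: false → declined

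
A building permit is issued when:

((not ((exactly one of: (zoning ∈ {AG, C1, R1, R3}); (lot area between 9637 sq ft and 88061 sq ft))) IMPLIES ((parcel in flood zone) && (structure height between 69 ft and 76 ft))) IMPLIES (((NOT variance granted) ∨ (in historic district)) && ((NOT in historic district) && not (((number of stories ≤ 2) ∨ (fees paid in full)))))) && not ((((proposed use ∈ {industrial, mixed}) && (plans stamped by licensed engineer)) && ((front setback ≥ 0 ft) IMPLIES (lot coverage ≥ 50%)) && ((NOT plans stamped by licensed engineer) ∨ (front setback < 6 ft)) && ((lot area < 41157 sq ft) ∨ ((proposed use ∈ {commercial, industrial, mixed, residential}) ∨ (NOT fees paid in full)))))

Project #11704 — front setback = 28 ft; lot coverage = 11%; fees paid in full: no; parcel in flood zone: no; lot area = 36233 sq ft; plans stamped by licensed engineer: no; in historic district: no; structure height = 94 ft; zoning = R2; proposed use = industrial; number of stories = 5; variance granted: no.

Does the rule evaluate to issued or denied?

Atomic conditions:
  zoning ∈ {AG, C1, R1, R3}: R2 is not in the set → false
  lot area between 9637 sq ft and 88061 sq ft: 36233 in [9637, 88061] is true
  parcel in flood zone: no → false
  structure height between 69 ft and 76 ft: 94 in [69, 76] is false
  NOT variance granted: no → true
  in historic district: no → false
  NOT in historic district: no → true
  number of stories ≤ 2: 5 ≤ 2 is false
  fees paid in full: no → false
  proposed use ∈ {industrial, mixed}: industrial is in the set → true
  plans stamped by licensed engineer: no → false
  front setback ≥ 0 ft: 28 ≥ 0 is true
  lot coverage ≥ 50%: 11 ≥ 50 is false
  NOT plans stamped by licensed engineer: no → true
  front setback < 6 ft: 28 < 6 is false
  lot area < 41157 sq ft: 36233 < 41157 is true
  proposed use ∈ {commercial, industrial, mixed, residential}: industrial is in the set → true
  NOT fees paid in full: no → true
Combine:
[1.1.1.1] exactly-one(false, true) = true
[1.1.1] NOT true = false
[1.1.2] false AND false = false
[1.1] false → false (antecedent false ⇒ implication holds) = true
[1.2.1] true OR false = true
[1.2.2.2.1] false OR false = false
[1.2.2.2] NOT false = true
[1.2.2] true AND true = true
[1.2] true AND true = true
[1] true → true = true
[2.1.1] true AND false = false
[2.1.2] true → false = false
[2.1.3] true OR false = true
[2.1.4.2] true OR true = true
[2.1.4] true OR true = true
[2.1] false AND false AND true AND true = false
[2] NOT false = true
[root] true AND true = true
Overall: true → issued

Issued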